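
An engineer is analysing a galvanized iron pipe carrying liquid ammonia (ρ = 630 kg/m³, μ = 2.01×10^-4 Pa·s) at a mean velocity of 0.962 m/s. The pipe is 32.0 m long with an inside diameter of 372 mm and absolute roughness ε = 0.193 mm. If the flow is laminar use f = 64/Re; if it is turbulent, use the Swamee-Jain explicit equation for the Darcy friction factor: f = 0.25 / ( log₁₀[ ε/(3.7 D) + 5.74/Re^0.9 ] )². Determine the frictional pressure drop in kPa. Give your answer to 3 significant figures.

Reynolds number Re = ρVD/μ = 630 · 0.962 · 0.372 / 0.000201 = 1.122e+06.
Re > 4000 → turbulent. Relative roughness ε/D = 0.000193/0.372 = 0.000519. Swamee-Jain: f = 0.25/(log₁₀[0.000519/3.7 + 5.74/1.122e+06^0.9])² = 0.25/(log₁₀[0.00014 + 2.06e-05])² = 0.25/(-3.794)² = 0.01737.
Darcy-Weisbach: ΔP = f(L/D)(ρV²/2) = 0.01737·(32/0.372)·(630·0.962²/2) = 0.01737·86.02·291.5 = 435.6 Pa.
ΔP = 435.6 Pa = 0.436 kPa.

ΔP ≈ 0.436 kPa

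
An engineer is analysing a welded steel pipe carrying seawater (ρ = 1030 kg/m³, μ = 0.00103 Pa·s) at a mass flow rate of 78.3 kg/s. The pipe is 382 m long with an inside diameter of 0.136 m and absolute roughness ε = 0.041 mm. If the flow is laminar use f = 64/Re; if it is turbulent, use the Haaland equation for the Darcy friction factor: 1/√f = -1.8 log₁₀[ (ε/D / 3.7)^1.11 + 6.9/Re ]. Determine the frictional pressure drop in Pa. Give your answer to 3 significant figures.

ΔP ≈ 628000 Pa

A = πD²/4 = π(0.136)²/4 = 0.01453 m²; mean velocity V = ṁ/(ρA) = 78.3/(1030 · 0.01453) = 5.233 m/s.
Reynolds number Re = ρVD/μ = 1030 · 5.233 · 0.136 / 0.00103 = 7.117e+05.
Re > 4000 → turbulent. Relative roughness ε/D = 4.1e-05/0.136 = 0.000301. Haaland: 1/√f = -1.8 log₁₀[(0.000301/3.7)^1.11 + 6.9/7.117e+05] = -1.8 log₁₀[2.89e-05 + 9.7e-06] = 7.944, so f = 0.01585.
Darcy-Weisbach: ΔP = f(L/D)(ρV²/2) = 0.01585·(382/0.136)·(1030·5.233²/2) = 0.01585·2809·1.41e+04 = 6.278e+05 Pa.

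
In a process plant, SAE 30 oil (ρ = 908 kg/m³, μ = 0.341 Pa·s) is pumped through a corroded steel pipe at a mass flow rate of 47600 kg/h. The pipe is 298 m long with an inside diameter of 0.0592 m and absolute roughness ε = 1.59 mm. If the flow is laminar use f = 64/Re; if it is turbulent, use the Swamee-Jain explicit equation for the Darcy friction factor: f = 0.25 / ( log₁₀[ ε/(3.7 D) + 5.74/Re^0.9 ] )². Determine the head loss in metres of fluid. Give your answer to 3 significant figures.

ṁ = 47600 kg/h = 47600/3600 = 13.22 kg/s.
A = πD²/4 = π(0.0592)²/4 = 0.002753 m²; mean velocity V = ṁ/(ρA) = 13.22/(908 · 0.002753) = 5.29 m/s.
Reynolds number Re = ρVD/μ = 908 · 5.29 · 0.0592 / 0.341 = 833.9.
Re < 2300 → laminar flow, so f = 64/Re = 64/833.9 = 0.07674 (the turbulent correlation is not needed).
Darcy-Weisbach: ΔP = f(L/D)(ρV²/2) = 0.07674·(298/0.0592)·(908·5.29²/2) = 0.07674·5034·1.271e+04 = 4.909e+06 Pa.
Head loss h_f = ΔP/(ρg) = 4.909e+06/(908·9.81) = 551 m.

h_f ≈ 551 m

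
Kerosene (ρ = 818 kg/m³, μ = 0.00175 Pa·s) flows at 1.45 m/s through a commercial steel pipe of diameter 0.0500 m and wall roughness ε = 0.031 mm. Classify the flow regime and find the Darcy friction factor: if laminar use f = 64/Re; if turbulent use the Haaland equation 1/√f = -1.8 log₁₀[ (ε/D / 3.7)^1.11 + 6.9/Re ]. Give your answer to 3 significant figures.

Re = ρVD/μ = 818·1.45·0.05/0.00175 = 3.389e+04.
Re > 4000 → turbulent. ε/D = 3.1e-05/0.05 = 0.00062; Haaland: 1/√f = -1.8 log₁₀[6.44e-05 + 0.000204] = 6.429, so f = 0.02419.

f ≈ 0.0242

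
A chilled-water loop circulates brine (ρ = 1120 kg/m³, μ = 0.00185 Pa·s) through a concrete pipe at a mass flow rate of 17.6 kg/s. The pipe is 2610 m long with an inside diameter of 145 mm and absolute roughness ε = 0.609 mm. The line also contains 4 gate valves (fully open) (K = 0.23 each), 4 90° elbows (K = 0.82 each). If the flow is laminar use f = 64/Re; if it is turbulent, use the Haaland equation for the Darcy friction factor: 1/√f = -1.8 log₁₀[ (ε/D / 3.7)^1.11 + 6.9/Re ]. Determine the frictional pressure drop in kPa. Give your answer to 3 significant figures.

A = πD²/4 = π(0.145)²/4 = 0.01651 m²; mean velocity V = ṁ/(ρA) = 17.6/(1120 · 0.01651) = 0.9516 m/s.
Reynolds number Re = ρVD/μ = 1120 · 0.9516 · 0.145 / 0.00185 = 8.354e+04.
Re > 4000 → turbulent. Relative roughness ε/D = 0.000609/0.145 = 0.0042. Haaland: 1/√f = -1.8 log₁₀[(0.0042/3.7)^1.11 + 6.9/8.354e+04] = -1.8 log₁₀[0.000538 + 8.26e-05] = 5.772, so f = 0.03001.
Total minor-loss coefficient ΣK = 4·0.23 + 4·0.82 = 4.2.
ΔP = [f·L/D + ΣK]·(ρV²/2) = [0.03001·2610/0.145 + 4.2]·(1120·0.9516²/2) = [540.2 + 4.2]·507.1 = 2.761e+05 Pa.
ΔP = 2.761e+05 Pa = 276 kPa.

ΔP ≈ 276 kPa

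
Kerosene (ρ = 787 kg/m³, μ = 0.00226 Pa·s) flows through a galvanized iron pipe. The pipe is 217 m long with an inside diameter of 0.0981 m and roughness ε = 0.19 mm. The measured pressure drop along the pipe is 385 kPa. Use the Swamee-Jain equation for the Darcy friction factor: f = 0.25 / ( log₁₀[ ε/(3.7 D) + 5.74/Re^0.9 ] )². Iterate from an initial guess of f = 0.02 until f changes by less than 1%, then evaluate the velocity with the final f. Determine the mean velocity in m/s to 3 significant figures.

Rearranging Darcy-Weisbach: V = √(2·ΔP·D/(f·L·ρ)). With ε/D = 0.00019/0.0981 = 0.00194, iterate starting from f = 0.02:
  f = 0.02 → V = √(2·3.85e+05·0.0981/(0.02·217·787)) = 4.703 m/s; Re = ρVD/μ = 1.607e+05; f → 0.02453
  f = 0.02453 → V = 4.246 m/s; Re = 1.451e+05; f → 0.02465
Converged (Δf/f < 1%). With the final f = 0.02465: V = √(2·3.85e+05·0.0981/(0.02465·217·787)) = 4.236 m/s.

V ≈ 4.24 m/s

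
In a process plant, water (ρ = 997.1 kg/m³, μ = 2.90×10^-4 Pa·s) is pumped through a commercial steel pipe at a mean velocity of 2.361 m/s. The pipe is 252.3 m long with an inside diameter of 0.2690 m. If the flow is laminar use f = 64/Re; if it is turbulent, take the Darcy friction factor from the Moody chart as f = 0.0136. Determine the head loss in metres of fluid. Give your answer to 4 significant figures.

h_f ≈ 3.624 m

Reynolds number Re = ρVD/μ = 997.1 · 2.361 · 0.269 / 0.00029 = 2.184e+06.
Re > 4000 → turbulent; use the Moody-chart value f = 0.0136.
Darcy-Weisbach: ΔP = f(L/D)(ρV²/2) = 0.0136·(252.3/0.269)·(997.1·2.361²/2) = 0.0136·937.9·2779 = 3.545e+04 Pa.
Head loss h_f = ΔP/(ρg) = 3.545e+04/(997.1·9.81) = 3.624 m.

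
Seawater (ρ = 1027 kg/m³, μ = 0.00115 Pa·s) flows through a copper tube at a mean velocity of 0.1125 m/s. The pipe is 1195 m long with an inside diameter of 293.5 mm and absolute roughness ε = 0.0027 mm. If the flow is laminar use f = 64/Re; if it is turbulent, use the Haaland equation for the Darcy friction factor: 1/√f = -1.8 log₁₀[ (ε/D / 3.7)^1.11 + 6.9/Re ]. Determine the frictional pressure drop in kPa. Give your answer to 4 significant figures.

ΔP ≈ 0.6199 kPa

Reynolds number Re = ρVD/μ = 1027 · 0.1125 · 0.2935 / 0.00115 = 2.949e+04.
Re > 4000 → turbulent. Relative roughness ε/D = 2.7e-06/0.2935 = 9.2e-06. Haaland: 1/√f = -1.8 log₁₀[(9.2e-06/3.7)^1.11 + 6.9/2.949e+04] = -1.8 log₁₀[6.01e-07 + 0.000234] = 6.533, so f = 0.02343.
Darcy-Weisbach: ΔP = f(L/D)(ρV²/2) = 0.02343·(1195/0.2935)·(1027·0.1125²/2) = 0.02343·4072·6.499 = 619.9 Pa.
ΔP = 619.9 Pa = 0.6199 kPa.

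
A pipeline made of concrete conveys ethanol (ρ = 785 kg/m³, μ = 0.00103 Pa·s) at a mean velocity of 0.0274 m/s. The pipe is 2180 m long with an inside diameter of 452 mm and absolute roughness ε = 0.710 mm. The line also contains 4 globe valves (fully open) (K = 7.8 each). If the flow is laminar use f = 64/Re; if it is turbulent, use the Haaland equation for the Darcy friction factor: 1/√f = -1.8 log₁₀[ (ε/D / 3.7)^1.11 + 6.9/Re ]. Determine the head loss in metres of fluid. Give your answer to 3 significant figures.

Reynolds number Re = ρVD/μ = 785 · 0.0274 · 0.452 / 0.00103 = 9439.
Re > 4000 → turbulent. Relative roughness ε/D = 0.00071/0.452 = 0.00157. Haaland: 1/√f = -1.8 log₁₀[(0.00157/3.7)^1.11 + 6.9/9439] = -1.8 log₁₀[0.000181 + 0.000731] = 5.472, so f = 0.03339.
Total minor-loss coefficient ΣK = 4·7.8 = 31.2.
ΔP = [f·L/D + ΣK]·(ρV²/2) = [0.03339·2180/0.452 + 31.2]·(785·0.0274²/2) = [161.1 + 31.2]·0.2947 = 56.65 Pa.
Head loss h_f = ΔP/(ρg) = 56.65/(785·9.81) = 0.00736 m.

h_f ≈ 0.00736 m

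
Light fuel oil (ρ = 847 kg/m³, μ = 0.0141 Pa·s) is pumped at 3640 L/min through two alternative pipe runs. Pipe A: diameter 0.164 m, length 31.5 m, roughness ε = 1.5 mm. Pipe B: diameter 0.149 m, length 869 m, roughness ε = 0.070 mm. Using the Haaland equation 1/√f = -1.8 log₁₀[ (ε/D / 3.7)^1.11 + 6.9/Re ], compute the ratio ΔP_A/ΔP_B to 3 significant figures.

Pipe A: V = Q/A = 0.06067/0.02112 = 2.872 m/s; Re = 2.829e+04; ε/D = 0.00915; Haaland → f = 0.03887; ΔP_A = f(L/D)(ρV²/2) = 2.608e+04 Pa.
Pipe B: V = Q/A = 0.06067/0.01744 = 3.479 m/s; Re = 3.114e+04; ε/D = 0.00047; Haaland → f = 0.02421; ΔP_B = f(L/D)(ρV²/2) = 7.239e+05 Pa.
ΔP_A/ΔP_B = 2.608e+04/7.239e+05 = 0.0360.

ΔP_A/ΔP_B ≈ 0.0360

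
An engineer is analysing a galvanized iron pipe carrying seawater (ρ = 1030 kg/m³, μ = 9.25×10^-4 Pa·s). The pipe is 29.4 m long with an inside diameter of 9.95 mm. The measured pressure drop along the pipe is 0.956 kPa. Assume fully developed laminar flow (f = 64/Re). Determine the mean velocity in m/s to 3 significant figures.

For laminar flow, f = 64/Re with Re = ρVD/μ, so Darcy-Weisbach reduces to ΔP = 32μLV/D². Solving for V: V = ΔP·D²/(32μL) = 956·(0.00995)²/(32·0.000925·29.4) = 0.1088 m/s.
Check: Re = ρVD/μ = 1030·0.1088·0.00995/0.000925 = 1205 < 2300, so the laminar assumption holds.

V ≈ 0.109 m/s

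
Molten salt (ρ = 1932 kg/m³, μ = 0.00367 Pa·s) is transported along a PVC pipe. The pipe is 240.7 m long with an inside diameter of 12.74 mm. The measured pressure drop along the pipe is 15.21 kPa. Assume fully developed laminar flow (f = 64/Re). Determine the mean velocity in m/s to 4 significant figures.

V ≈ 0.08733 m/s

For laminar flow, f = 64/Re with Re = ρVD/μ, so Darcy-Weisbach reduces to ΔP = 32μLV/D². Solving for V: V = ΔP·D²/(32μL) = 1.521e+04·(0.01274)²/(32·0.00367·240.7) = 0.08733 m/s.
Check: Re = ρVD/μ = 1932·0.08733·0.01274/0.00367 = 585.7 < 2300, so the laminar assumption holds.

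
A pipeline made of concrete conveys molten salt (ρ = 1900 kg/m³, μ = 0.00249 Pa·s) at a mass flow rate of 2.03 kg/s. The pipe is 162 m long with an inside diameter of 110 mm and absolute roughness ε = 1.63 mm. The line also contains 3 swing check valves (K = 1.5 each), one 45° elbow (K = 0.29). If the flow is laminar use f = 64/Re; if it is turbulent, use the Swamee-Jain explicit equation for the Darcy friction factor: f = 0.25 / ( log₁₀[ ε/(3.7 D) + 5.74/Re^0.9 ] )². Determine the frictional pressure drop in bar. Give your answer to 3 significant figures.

A = πD²/4 = π(0.11)²/4 = 0.009503 m²; mean velocity V = ṁ/(ρA) = 2.03/(1900 · 0.009503) = 0.1124 m/s.
Reynolds number Re = ρVD/μ = 1900 · 0.1124 · 0.11 / 0.00249 = 9437.
Re > 4000 → turbulent. Relative roughness ε/D = 0.00163/0.11 = 0.0148. Swamee-Jain: f = 0.25/(log₁₀[0.0148/3.7 + 5.74/9437^0.9])² = 0.25/(log₁₀[0.004 + 0.00152])² = 0.25/(-2.258)² = 0.04904.
Total minor-loss coefficient ΣK = 3·1.5 + 1·0.29 = 4.79.
ΔP = [f·L/D + ΣK]·(ρV²/2) = [0.04904·162/0.11 + 4.79]·(1900·0.1124²/2) = [72.23 + 4.79]·12.01 = 924.8 Pa.
ΔP = 924.8 Pa = 0.00925 bar.

ΔP ≈ 0.00925 bar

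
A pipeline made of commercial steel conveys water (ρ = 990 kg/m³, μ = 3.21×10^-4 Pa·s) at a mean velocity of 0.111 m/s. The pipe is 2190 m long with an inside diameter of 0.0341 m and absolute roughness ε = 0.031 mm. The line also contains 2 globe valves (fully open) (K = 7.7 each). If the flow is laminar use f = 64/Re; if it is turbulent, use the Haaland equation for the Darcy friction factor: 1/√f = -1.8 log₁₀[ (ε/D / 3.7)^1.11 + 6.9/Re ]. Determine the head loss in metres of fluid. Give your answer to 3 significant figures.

h_f ≈ 1.26 m

Reynolds number Re = ρVD/μ = 990 · 0.111 · 0.0341 / 0.000321 = 1.167e+04.
Re > 4000 → turbulent. Relative roughness ε/D = 3.1e-05/0.0341 = 0.000909. Haaland: 1/√f = -1.8 log₁₀[(0.000909/3.7)^1.11 + 6.9/1.167e+04] = -1.8 log₁₀[9.85e-05 + 0.000591] = 5.691, so f = 0.03088.
Total minor-loss coefficient ΣK = 2·7.7 = 15.4.
ΔP = [f·L/D + ΣK]·(ρV²/2) = [0.03088·2190/0.0341 + 15.4]·(990·0.111²/2) = [1983 + 15.4]·6.099 = 1.219e+04 Pa.
Head loss h_f = ΔP/(ρg) = 1.219e+04/(990·9.81) = 1.26 m.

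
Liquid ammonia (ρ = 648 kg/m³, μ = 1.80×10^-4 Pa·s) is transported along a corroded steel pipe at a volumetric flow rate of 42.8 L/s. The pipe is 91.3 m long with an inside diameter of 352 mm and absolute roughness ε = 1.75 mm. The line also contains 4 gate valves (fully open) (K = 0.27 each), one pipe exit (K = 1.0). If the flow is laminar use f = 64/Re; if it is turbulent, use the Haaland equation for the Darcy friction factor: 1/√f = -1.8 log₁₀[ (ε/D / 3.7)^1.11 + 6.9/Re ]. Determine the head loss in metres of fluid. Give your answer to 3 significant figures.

Q = 42.8 L/s = 42.8/1000 = 0.0428 m³/s.
Cross-sectional area A = πD²/4 = π(0.352)²/4 = 0.09731 m²; mean velocity V = Q/A = 0.0428/0.09731 = 0.4398 m/s.
Reynolds number Re = ρVD/μ = 648 · 0.4398 · 0.352 / 0.00018 = 5.573e+05.
Re > 4000 → turbulent. Relative roughness ε/D = 0.00175/0.352 = 0.00497. Haaland: 1/√f = -1.8 log₁₀[(0.00497/3.7)^1.11 + 6.9/5.573e+05] = -1.8 log₁₀[0.000649 + 1.24e-05] = 5.723, so f = 0.03053.
Total minor-loss coefficient ΣK = 4·0.27 + 1·1 = 2.08.
ΔP = [f·L/D + ΣK]·(ρV²/2) = [0.03053·91.3/0.352 + 2.08]·(648·0.4398²/2) = [7.919 + 2.08]·62.67 = 626.7 Pa.
Head loss h_f = ΔP/(ρg) = 626.7/(648·9.81) = 0.0986 m.

h_f ≈ 0.0986 m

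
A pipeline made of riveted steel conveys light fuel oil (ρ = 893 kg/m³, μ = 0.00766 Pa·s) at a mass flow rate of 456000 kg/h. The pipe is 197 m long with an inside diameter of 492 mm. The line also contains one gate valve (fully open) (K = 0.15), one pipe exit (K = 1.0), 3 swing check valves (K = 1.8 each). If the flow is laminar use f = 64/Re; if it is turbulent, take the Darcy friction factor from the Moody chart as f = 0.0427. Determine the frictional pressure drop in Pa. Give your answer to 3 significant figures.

ṁ = 456000 kg/h = 456000/3600 = 126.7 kg/s.
A = πD²/4 = π(0.492)²/4 = 0.1901 m²; mean velocity V = ṁ/(ρA) = 126.7/(893 · 0.1901) = 0.7461 m/s.
Reynolds number Re = ρVD/μ = 893 · 0.7461 · 0.492 / 0.00766 = 4.279e+04.
Re > 4000 → turbulent; use the Moody-chart value f = 0.0427.
Total minor-loss coefficient ΣK = 1·0.15 + 1·1 + 3·1.8 = 6.55.
ΔP = [f·L/D + ΣK]·(ρV²/2) = [0.0427·197/0.492 + 6.55]·(893·0.7461²/2) = [17.1 + 6.55]·248.5 = 5877 Pa.

ΔP ≈ 5880 Pa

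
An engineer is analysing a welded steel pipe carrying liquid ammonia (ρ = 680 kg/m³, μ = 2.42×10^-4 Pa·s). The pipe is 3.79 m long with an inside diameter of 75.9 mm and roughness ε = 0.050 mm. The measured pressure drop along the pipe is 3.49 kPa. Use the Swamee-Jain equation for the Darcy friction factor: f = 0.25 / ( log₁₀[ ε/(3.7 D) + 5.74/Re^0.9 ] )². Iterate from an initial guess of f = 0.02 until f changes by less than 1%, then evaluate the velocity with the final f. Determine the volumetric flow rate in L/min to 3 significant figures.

Q ≈ 906 L/min

Rearranging Darcy-Weisbach: V = √(2·ΔP·D/(f·L·ρ)). With ε/D = 5e-05/0.0759 = 0.000659, iterate starting from f = 0.02:
  f = 0.02 → V = √(2·3490·0.0759/(0.02·3.79·680)) = 3.206 m/s; Re = ρVD/μ = 6.837e+05; f → 0.01849
  f = 0.01849 → V = 3.335 m/s; Re = 7.112e+05; f → 0.01846
Converged (Δf/f < 1%). With the final f = 0.01846: V = √(2·3490·0.0759/(0.01846·3.79·680)) = 3.337 m/s.
Q = V·A = 3.337·(π/4·0.0759²) = 0.0151 m³/s = 906 L/min.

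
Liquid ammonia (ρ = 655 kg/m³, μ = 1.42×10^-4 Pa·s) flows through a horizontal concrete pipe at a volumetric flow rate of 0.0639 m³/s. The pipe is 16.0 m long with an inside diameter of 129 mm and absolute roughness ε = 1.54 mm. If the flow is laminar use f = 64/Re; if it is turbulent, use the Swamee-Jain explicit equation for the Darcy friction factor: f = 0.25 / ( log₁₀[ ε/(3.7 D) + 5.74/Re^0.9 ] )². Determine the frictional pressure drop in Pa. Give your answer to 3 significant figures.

ΔP ≈ 39100 Pa

Cross-sectional area A = πD²/4 = π(0.129)²/4 = 0.01307 m²; mean velocity V = Q/A = 0.0639/0.01307 = 4.889 m/s.
Reynolds number Re = ρVD/μ = 655 · 4.889 · 0.129 / 0.000142 = 2.909e+06.
Re > 4000 → turbulent. Relative roughness ε/D = 0.00154/0.129 = 0.0119. Swamee-Jain: f = 0.25/(log₁₀[0.0119/3.7 + 5.74/2.909e+06^0.9])² = 0.25/(log₁₀[0.00323 + 8.74e-06])² = 0.25/(-2.49)² = 0.04032.
Darcy-Weisbach: ΔP = f(L/D)(ρV²/2) = 0.04032·(16/0.129)·(655·4.889²/2) = 0.04032·124·7828 = 3.915e+04 Pa.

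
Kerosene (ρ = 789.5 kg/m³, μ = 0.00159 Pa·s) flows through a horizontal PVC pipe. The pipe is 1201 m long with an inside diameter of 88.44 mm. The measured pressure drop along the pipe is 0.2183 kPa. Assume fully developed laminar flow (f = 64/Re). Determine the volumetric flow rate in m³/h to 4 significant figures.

Q ≈ 0.6179 m³/h

For laminar flow, f = 64/Re with Re = ρVD/μ, so Darcy-Weisbach reduces to ΔP = 32μLV/D². Solving for V: V = ΔP·D²/(32μL) = 218.3·(0.08844)²/(32·0.00159·1201) = 0.02794 m/s.
Check: Re = ρVD/μ = 789.5·0.02794·0.08844/0.00159 = 1227 < 2300, so the laminar assumption holds.
Q = V·A = 0.02794·(π/4·0.08844²) = 0.0001717 m³/s = 0.6179 m³/h.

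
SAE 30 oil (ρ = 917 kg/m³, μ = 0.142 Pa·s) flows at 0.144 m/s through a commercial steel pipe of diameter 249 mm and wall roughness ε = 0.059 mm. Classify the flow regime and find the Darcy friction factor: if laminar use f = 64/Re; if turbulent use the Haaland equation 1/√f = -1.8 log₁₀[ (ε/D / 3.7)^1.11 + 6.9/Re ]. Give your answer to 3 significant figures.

Re = ρVD/μ = 917·0.144·0.249/0.142 = 231.5.
Re < 2300 → laminar, so f = 64/Re = 0.2764 (roughness is irrelevant in laminar flow).

f ≈ 0.276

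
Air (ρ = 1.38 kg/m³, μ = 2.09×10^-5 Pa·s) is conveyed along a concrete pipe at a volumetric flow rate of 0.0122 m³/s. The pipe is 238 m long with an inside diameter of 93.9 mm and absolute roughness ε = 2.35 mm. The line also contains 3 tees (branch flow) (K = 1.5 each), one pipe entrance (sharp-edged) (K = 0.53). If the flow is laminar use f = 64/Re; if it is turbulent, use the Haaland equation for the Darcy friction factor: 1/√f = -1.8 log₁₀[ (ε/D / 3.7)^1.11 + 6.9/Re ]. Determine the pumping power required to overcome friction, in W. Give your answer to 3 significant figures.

Cross-sectional area A = πD²/4 = π(0.0939)²/4 = 0.006925 m²; mean velocity V = Q/A = 0.0122/0.006925 = 1.762 m/s.
Reynolds number Re = ρVD/μ = 1.38 · 1.762 · 0.0939 / 2.09e-05 = 1.092e+04.
Re > 4000 → turbulent. Relative roughness ε/D = 0.00235/0.0939 = 0.025. Haaland: 1/√f = -1.8 log₁₀[(0.025/3.7)^1.11 + 6.9/1.092e+04] = -1.8 log₁₀[0.0039 + 0.000632] = 4.218, so f = 0.05621.
Total minor-loss coefficient ΣK = 3·1.5 + 1·0.53 = 5.03.
ΔP = [f·L/D + ΣK]·(ρV²/2) = [0.05621·238/0.0939 + 5.03]·(1.38·1.762²/2) = [142.5 + 5.03]·2.142 = 315.9 Pa.
Pumping power P = QΔP = 0.0122·315.9 = 3.853 W = 3.85 W.

P ≈ 3.85 W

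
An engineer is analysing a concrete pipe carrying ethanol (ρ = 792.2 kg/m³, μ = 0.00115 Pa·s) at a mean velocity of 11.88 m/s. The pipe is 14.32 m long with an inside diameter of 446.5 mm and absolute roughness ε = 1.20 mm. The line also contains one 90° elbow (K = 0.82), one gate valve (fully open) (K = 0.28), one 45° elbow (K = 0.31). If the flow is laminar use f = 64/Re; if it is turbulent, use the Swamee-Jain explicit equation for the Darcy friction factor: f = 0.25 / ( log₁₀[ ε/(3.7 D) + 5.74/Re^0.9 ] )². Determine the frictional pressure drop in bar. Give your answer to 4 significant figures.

Reynolds number Re = ρVD/μ = 792.2 · 11.88 · 0.4465 / 0.00115 = 3.654e+06.
Re > 4000 → turbulent. Relative roughness ε/D = 0.0012/0.4465 = 0.00269. Swamee-Jain: f = 0.25/(log₁₀[0.00269/3.7 + 5.74/3.654e+06^0.9])² = 0.25/(log₁₀[0.000726 + 7.12e-06])² = 0.25/(-3.135)² = 0.02544.
Total minor-loss coefficient ΣK = 1·0.82 + 1·0.28 + 1·0.31 = 1.41.
ΔP = [f·L/D + ΣK]·(ρV²/2) = [0.02544·14.32/0.4465 + 1.41]·(792.2·11.88²/2) = [0.816 + 1.41]·5.59e+04 = 1.244e+05 Pa.
ΔP = 1.244e+05 Pa = 1.244 bar.

ΔP ≈ 1.244 bar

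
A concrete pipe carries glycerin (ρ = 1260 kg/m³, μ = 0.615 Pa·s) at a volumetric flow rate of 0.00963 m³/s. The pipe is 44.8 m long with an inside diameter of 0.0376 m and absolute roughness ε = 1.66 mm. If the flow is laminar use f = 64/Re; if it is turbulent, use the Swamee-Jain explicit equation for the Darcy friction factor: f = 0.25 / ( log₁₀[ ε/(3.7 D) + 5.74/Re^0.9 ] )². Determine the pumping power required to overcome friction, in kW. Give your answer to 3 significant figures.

P ≈ 52.1 kW

Cross-sectional area A = πD²/4 = π(0.0376)²/4 = 0.00111 m²; mean velocity V = Q/A = 0.00963/0.00111 = 8.673 m/s.
Reynolds number Re = ρVD/μ = 1260 · 8.673 · 0.0376 / 0.615 = 668.1.
Re < 2300 → laminar flow, so f = 64/Re = 64/668.1 = 0.09579 (the turbulent correlation is not needed).
Darcy-Weisbach: ΔP = f(L/D)(ρV²/2) = 0.09579·(44.8/0.0376)·(1260·8.673²/2) = 0.09579·1191·4.739e+04 = 5.409e+06 Pa.
Pumping power P = QΔP = 0.00963·5.409e+06 = 52090 W = 52.1 kW.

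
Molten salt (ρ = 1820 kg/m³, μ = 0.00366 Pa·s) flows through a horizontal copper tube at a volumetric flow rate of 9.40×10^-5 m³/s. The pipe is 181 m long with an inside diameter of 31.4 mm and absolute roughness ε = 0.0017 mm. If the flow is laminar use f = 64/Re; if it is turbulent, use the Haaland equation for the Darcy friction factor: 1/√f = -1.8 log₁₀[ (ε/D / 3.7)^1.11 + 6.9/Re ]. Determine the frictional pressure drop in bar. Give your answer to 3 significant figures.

ΔP ≈ 0.0261 bar

Cross-sectional area A = πD²/4 = π(0.0314)²/4 = 0.0007744 m²; mean velocity V = Q/A = 9.4e-05/0.0007744 = 0.1214 m/s.
Reynolds number Re = ρVD/μ = 1820 · 0.1214 · 0.0314 / 0.00366 = 1895.
Re < 2300 → laminar flow, so f = 64/Re = 64/1895 = 0.03377 (the turbulent correlation is not needed).
Darcy-Weisbach: ΔP = f(L/D)(ρV²/2) = 0.03377·(181/0.0314)·(1820·0.1214²/2) = 0.03377·5764·13.41 = 2610 Pa.
ΔP = 2610 Pa = 0.0261 bar.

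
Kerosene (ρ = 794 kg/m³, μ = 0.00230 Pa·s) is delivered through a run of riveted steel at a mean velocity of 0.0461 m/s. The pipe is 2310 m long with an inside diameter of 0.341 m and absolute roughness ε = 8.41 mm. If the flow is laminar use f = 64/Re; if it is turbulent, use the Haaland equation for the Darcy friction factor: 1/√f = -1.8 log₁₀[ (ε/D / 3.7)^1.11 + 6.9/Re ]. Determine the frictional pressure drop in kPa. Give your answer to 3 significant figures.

ΔP ≈ 0.336 kPa

Reynolds number Re = ρVD/μ = 794 · 0.0461 · 0.341 / 0.0023 = 5427.
Re > 4000 → turbulent. Relative roughness ε/D = 0.00841/0.341 = 0.0247. Haaland: 1/√f = -1.8 log₁₀[(0.0247/3.7)^1.11 + 6.9/5427] = -1.8 log₁₀[0.00384 + 0.00127] = 4.124, so f = 0.05879.
Darcy-Weisbach: ΔP = f(L/D)(ρV²/2) = 0.05879·(2310/0.341)·(794·0.0461²/2) = 0.05879·6774·0.8437 = 336 Pa.
ΔP = 336 Pa = 0.336 kPa.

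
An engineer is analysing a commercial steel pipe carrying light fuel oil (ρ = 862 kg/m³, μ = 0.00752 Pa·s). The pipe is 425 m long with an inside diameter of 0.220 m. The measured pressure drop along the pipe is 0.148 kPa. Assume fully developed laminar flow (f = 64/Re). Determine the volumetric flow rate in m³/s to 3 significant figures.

Q ≈ 0.00266 m³/s

For laminar flow, f = 64/Re with Re = ρVD/μ, so Darcy-Weisbach reduces to ΔP = 32μLV/D². Solving for V: V = ΔP·D²/(32μL) = 148·(0.22)²/(32·0.00752·425) = 0.07004 m/s.
Check: Re = ρVD/μ = 862·0.07004·0.22/0.00752 = 1766 < 2300, so the laminar assumption holds.
Q = V·A = 0.07004·(π/4·0.22²) = 0.002662 m³/s = 0.00266 m³/s.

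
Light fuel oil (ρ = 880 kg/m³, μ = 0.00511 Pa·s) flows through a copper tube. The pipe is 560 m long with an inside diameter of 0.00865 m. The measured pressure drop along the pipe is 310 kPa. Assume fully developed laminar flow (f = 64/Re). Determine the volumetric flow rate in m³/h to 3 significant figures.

Q ≈ 0.0536 m³/h

For laminar flow, f = 64/Re with Re = ρVD/μ, so Darcy-Weisbach reduces to ΔP = 32μLV/D². Solving for V: V = ΔP·D²/(32μL) = 3.1e+05·(0.00865)²/(32·0.00511·560) = 0.2533 m/s.
Check: Re = ρVD/μ = 880·0.2533·0.00865/0.00511 = 377.3 < 2300, so the laminar assumption holds.
Q = V·A = 0.2533·(π/4·0.00865²) = 1.489e-05 m³/s = 0.0536 m³/h.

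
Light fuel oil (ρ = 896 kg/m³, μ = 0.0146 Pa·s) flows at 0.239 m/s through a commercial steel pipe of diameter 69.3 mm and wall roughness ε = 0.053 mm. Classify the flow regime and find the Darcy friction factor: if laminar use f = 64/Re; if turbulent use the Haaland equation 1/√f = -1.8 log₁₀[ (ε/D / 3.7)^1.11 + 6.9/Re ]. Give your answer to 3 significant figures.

f ≈ 0.0630

Re = ρVD/μ = 896·0.239·0.0693/0.0146 = 1016.
Re < 2300 → laminar, so f = 64/Re = 0.06296 (roughness is irrelevant in laminar flow).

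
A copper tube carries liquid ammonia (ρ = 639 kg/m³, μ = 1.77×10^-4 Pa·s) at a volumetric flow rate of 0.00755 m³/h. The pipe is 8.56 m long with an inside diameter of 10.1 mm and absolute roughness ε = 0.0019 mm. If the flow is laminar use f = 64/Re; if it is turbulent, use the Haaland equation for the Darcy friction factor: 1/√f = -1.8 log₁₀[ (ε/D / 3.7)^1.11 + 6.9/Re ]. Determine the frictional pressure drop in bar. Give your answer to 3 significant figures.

ΔP ≈ 1.24×10^-4 bar

Q = 0.00755 m³/h = 0.00755/3600 = 2.097e-06 m³/s.
Cross-sectional area A = πD²/4 = π(0.0101)²/4 = 8.012e-05 m²; mean velocity V = Q/A = 2.097e-06/8.012e-05 = 0.02618 m/s.
Reynolds number Re = ρVD/μ = 639 · 0.02618 · 0.0101 / 0.000177 = 954.5.
Re < 2300 → laminar flow, so f = 64/Re = 64/954.5 = 0.06705 (the turbulent correlation is not needed).
Darcy-Weisbach: ΔP = f(L/D)(ρV²/2) = 0.06705·(8.56/0.0101)·(639·0.02618²/2) = 0.06705·847.5·0.2189 = 12.44 Pa.
ΔP = 12.44 Pa = 1.24×10^-4 bar.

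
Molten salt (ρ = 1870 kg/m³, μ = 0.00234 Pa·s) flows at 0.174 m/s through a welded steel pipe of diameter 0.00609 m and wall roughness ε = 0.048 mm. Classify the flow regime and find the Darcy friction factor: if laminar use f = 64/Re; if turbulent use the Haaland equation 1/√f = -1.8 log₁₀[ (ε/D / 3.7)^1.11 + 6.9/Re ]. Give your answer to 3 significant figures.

Re = ρVD/μ = 1870·0.174·0.00609/0.00234 = 846.8.
Re < 2300 → laminar, so f = 64/Re = 0.07558 (roughness is irrelevant in laminar flow).

f ≈ 0.0756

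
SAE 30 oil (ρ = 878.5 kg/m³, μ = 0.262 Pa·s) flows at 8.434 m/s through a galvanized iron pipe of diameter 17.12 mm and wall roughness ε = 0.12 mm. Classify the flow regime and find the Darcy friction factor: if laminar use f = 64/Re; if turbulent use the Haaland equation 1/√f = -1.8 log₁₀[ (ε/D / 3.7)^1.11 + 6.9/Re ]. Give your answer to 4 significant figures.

Re = ρVD/μ = 878.5·8.434·0.01712/0.262 = 484.1.
Re < 2300 → laminar, so f = 64/Re = 0.1322 (roughness is irrelevant in laminar flow).

f ≈ 0.1322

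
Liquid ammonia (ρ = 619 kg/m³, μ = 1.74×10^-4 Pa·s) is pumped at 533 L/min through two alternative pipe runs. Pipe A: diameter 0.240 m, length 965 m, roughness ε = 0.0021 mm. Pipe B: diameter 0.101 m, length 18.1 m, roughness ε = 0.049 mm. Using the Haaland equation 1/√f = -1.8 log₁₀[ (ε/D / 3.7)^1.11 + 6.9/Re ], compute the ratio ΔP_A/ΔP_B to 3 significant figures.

ΔP_A/ΔP_B ≈ 0.640

Pipe A: V = Q/A = 0.008883/0.04524 = 0.1964 m/s; Re = 1.677e+05; ε/D = 8.75e-06; Haaland → f = 0.01609; ΔP_A = f(L/D)(ρV²/2) = 772.1 Pa.
Pipe B: V = Q/A = 0.008883/0.008012 = 1.109 m/s; Re = 3.984e+05; ε/D = 0.000485; Haaland → f = 0.01768; ΔP_B = f(L/D)(ρV²/2) = 1206 Pa.
ΔP_A/ΔP_B = 772.1/1206 = 0.640.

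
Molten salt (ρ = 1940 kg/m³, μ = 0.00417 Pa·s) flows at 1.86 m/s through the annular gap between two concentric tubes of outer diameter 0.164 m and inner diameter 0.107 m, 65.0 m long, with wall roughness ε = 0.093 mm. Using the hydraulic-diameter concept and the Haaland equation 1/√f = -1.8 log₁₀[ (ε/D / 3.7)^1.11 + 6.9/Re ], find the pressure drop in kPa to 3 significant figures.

ΔP ≈ 97.3 kPa

Hydraulic diameter D_h = 4A/P = D_o - D_i = 0.164 - 0.107 = 0.057 m.
Re = ρVD_h/μ = 1940·1.86·0.057/0.00417 = 4.932e+04.
ε/D_h = 9.3e-05/0.057 = 0.00163; Haaland gives 1/√f = -1.8 log₁₀[0.000188+0.00014] = 6.271, so f = 0.02543.
ΔP = f(L/D_h)(ρV²/2) = 0.02543·65/0.057·3356 = 9.733e+04 Pa.
ΔP = 97.3 kPa.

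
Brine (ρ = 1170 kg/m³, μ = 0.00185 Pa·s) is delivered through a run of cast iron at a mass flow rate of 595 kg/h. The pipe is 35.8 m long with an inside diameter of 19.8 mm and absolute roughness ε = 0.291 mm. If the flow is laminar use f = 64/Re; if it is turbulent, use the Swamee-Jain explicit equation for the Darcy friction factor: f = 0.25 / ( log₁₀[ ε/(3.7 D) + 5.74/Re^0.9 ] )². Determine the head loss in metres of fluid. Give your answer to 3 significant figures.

ṁ = 595 kg/h = 595/3600 = 0.1653 kg/s.
A = πD²/4 = π(0.0198)²/4 = 0.0003079 m²; mean velocity V = ṁ/(ρA) = 0.1653/(1170 · 0.0003079) = 0.4588 m/s.
Reynolds number Re = ρVD/μ = 1170 · 0.4588 · 0.0198 / 0.00185 = 5745.
Re > 4000 → turbulent. Relative roughness ε/D = 0.000291/0.0198 = 0.0147. Swamee-Jain: f = 0.25/(log₁₀[0.0147/3.7 + 5.74/5745^0.9])² = 0.25/(log₁₀[0.00397 + 0.00237])² = 0.25/(-2.197)² = 0.05177.
Darcy-Weisbach: ΔP = f(L/D)(ρV²/2) = 0.05177·(35.8/0.0198)·(1170·0.4588²/2) = 0.05177·1808·123.1 = 1.153e+04 Pa.
Head loss h_f = ΔP/(ρg) = 1.153e+04/(1170·9.81) = 1.00 m.

h_f ≈ 1.00 m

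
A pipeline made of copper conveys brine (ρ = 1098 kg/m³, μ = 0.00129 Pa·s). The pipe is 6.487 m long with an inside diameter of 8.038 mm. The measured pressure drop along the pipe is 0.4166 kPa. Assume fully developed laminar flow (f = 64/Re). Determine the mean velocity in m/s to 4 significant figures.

For laminar flow, f = 64/Re with Re = ρVD/μ, so Darcy-Weisbach reduces to ΔP = 32μLV/D². Solving for V: V = ΔP·D²/(32μL) = 416.6·(0.008038)²/(32·0.00129·6.487) = 0.1005 m/s.
Check: Re = ρVD/μ = 1098·0.1005·0.008038/0.00129 = 687.7 < 2300, so the laminar assumption holds.

V ≈ 0.1005 m/s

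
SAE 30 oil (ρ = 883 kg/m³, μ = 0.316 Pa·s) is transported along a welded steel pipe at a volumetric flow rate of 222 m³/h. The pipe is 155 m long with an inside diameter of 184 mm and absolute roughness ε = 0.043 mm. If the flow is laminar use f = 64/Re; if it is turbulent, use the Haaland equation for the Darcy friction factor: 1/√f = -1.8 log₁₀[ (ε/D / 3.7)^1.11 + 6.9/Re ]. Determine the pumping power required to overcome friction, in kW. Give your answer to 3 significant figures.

Q = 222 m³/h = 222/3600 = 0.06167 m³/s.
Cross-sectional area A = πD²/4 = π(0.184)²/4 = 0.02659 m²; mean velocity V = Q/A = 0.06167/0.02659 = 2.319 m/s.
Reynolds number Re = ρVD/μ = 883 · 2.319 · 0.184 / 0.316 = 1192.
Re < 2300 → laminar flow, so f = 64/Re = 64/1192 = 0.05367 (the turbulent correlation is not needed).
Darcy-Weisbach: ΔP = f(L/D)(ρV²/2) = 0.05367·(155/0.184)·(883·2.319²/2) = 0.05367·842.4·2375 = 1.074e+05 Pa.
Pumping power P = QΔP = 0.06167·1.074e+05 = 6621 W = 6.62 kW.

P ≈ 6.62 kW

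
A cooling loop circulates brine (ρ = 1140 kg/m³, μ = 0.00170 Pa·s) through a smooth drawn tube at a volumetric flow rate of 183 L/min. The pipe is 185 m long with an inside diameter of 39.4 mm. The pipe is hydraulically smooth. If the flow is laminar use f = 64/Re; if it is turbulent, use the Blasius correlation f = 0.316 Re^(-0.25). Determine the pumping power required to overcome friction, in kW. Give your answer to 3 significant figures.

Q = 183 L/min = 183/60000 = 0.00305 m³/s.
Cross-sectional area A = πD²/4 = π(0.0394)²/4 = 0.001219 m²; mean velocity V = Q/A = 0.00305/0.001219 = 2.502 m/s.
Reynolds number Re = ρVD/μ = 1140 · 2.502 · 0.0394 / 0.0017 = 6.61e+04.
Re > 4000 → turbulent. Smooth-pipe (Blasius): f = 0.316 Re^(-0.25) = 0.316/(6.61e+04)^0.25 = 0.01971.
Darcy-Weisbach: ΔP = f(L/D)(ρV²/2) = 0.01971·(185/0.0394)·(1140·2.502²/2) = 0.01971·4695·3567 = 3.301e+05 Pa.
Pumping power P = QΔP = 0.00305·3.301e+05 = 1007 W = 1.01 kW.

P ≈ 1.01 kW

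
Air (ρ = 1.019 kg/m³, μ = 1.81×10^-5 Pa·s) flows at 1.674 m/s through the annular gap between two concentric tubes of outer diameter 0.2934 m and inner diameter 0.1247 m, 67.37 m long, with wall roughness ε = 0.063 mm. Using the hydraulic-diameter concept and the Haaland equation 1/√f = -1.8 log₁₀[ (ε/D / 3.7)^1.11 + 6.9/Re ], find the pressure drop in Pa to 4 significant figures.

ΔP ≈ 15.90 Pa

Hydraulic diameter D_h = 4A/P = D_o - D_i = 0.2934 - 0.1247 = 0.1687 m.
Re = ρVD_h/μ = 1.019·1.674·0.1687/1.81e-05 = 1.59e+04.
ε/D_h = 6.3e-05/0.1687 = 0.000373; Haaland gives 1/√f = -1.8 log₁₀[3.67e-05+0.000434] = 5.989, so f = 0.02788.
ΔP = f(L/D_h)(ρV²/2) = 0.02788·67.37/0.1687·1.428 = 15.9 Pa.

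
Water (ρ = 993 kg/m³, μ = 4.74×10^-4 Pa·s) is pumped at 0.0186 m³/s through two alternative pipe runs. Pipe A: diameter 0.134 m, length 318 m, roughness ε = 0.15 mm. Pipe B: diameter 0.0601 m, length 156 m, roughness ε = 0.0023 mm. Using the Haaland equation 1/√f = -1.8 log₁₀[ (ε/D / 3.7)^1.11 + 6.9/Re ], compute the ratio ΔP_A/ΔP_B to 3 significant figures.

ΔP_A/ΔP_B ≈ 0.0612

Pipe A: V = Q/A = 0.0186/0.0141 = 1.319 m/s; Re = 3.702e+05; ε/D = 0.00112; Haaland → f = 0.02087; ΔP_A = f(L/D)(ρV²/2) = 4.278e+04 Pa.
Pipe B: V = Q/A = 0.0186/0.002837 = 6.557 m/s; Re = 8.255e+05; ε/D = 3.83e-05; Haaland → f = 0.01261; ΔP_B = f(L/D)(ρV²/2) = 6.986e+05 Pa.
ΔP_A/ΔP_B = 4.278e+04/6.986e+05 = 0.0612.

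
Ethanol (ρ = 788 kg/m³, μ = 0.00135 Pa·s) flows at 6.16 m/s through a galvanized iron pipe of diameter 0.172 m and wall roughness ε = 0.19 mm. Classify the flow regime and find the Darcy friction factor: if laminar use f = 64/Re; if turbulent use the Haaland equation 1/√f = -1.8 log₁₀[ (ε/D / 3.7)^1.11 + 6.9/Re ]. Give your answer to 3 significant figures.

f ≈ 0.0206

Re = ρVD/μ = 788·6.16·0.172/0.00135 = 6.184e+05.
Re > 4000 → turbulent. ε/D = 0.00019/0.172 = 0.0011; Haaland: 1/√f = -1.8 log₁₀[0.000122 + 1.12e-05] = 6.975, so f = 0.02056.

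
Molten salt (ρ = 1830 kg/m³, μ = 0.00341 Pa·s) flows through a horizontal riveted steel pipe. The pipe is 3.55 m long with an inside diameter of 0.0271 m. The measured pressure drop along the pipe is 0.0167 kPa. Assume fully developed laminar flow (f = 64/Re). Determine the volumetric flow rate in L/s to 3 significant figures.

For laminar flow, f = 64/Re with Re = ρVD/μ, so Darcy-Weisbach reduces to ΔP = 32μLV/D². Solving for V: V = ΔP·D²/(32μL) = 16.7·(0.0271)²/(32·0.00341·3.55) = 0.03166 m/s.
Check: Re = ρVD/μ = 1830·0.03166·0.0271/0.00341 = 460.5 < 2300, so the laminar assumption holds.
Q = V·A = 0.03166·(π/4·0.0271²) = 1.826e-05 m³/s = 0.0183 L/s.

Q ≈ 0.0183 L/s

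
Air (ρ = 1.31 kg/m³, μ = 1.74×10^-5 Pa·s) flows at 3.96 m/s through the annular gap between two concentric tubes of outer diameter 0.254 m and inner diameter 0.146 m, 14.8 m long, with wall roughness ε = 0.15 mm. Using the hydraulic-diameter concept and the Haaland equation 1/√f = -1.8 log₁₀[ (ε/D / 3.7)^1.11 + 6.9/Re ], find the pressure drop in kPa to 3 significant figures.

ΔP ≈ 0.0369 kPa

Hydraulic diameter D_h = 4A/P = D_o - D_i = 0.254 - 0.146 = 0.108 m.
Re = ρVD_h/μ = 1.31·3.96·0.108/1.74e-05 = 3.22e+04.
ε/D_h = 0.00015/0.108 = 0.00139; Haaland gives 1/√f = -1.8 log₁₀[0.000158+0.000214] = 6.173, so f = 0.02624.
ΔP = f(L/D_h)(ρV²/2) = 0.02624·14.8/0.108·10.27 = 36.94 Pa.
ΔP = 0.0369 kPa.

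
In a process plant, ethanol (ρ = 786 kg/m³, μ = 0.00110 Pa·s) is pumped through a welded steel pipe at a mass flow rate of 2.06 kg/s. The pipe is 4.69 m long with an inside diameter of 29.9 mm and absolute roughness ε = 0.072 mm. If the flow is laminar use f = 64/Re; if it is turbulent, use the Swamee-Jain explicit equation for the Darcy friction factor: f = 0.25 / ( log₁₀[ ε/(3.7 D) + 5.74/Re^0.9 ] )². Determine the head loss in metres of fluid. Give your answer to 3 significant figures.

A = πD²/4 = π(0.0299)²/4 = 0.0007022 m²; mean velocity V = ṁ/(ρA) = 2.06/(786 · 0.0007022) = 3.733 m/s.
Reynolds number Re = ρVD/μ = 786 · 3.733 · 0.0299 / 0.0011 = 7.975e+04.
Re > 4000 → turbulent. Relative roughness ε/D = 7.2e-05/0.0299 = 0.00241. Swamee-Jain: f = 0.25/(log₁₀[0.00241/3.7 + 5.74/7.975e+04^0.9])² = 0.25/(log₁₀[0.000651 + 0.000223])² = 0.25/(-3.059)² = 0.02672.
Darcy-Weisbach: ΔP = f(L/D)(ρV²/2) = 0.02672·(4.69/0.0299)·(786·3.733²/2) = 0.02672·156.9·5475 = 2.295e+04 Pa.
Head loss h_f = ΔP/(ρg) = 2.295e+04/(786·9.81) = 2.98 m.

h_f ≈ 2.98 m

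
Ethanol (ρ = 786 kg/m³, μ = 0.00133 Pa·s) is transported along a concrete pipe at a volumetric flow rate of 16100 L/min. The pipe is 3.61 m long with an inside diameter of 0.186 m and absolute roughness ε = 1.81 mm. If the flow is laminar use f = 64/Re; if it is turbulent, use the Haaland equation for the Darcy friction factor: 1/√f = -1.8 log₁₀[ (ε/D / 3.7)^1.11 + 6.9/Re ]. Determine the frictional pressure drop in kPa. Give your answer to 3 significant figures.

ΔP ≈ 28.0 kPa

Q = 16100 L/min = 16100/60000 = 0.2683 m³/s.
Cross-sectional area A = πD²/4 = π(0.186)²/4 = 0.02717 m²; mean velocity V = Q/A = 0.2683/0.02717 = 9.875 m/s.
Reynolds number Re = ρVD/μ = 786 · 9.875 · 0.186 / 0.00133 = 1.086e+06.
Re > 4000 → turbulent. Relative roughness ε/D = 0.00181/0.186 = 0.00973. Haaland: 1/√f = -1.8 log₁₀[(0.00973/3.7)^1.11 + 6.9/1.086e+06] = -1.8 log₁₀[0.00137 + 6.36e-06] = 5.151, so f = 0.03768.
Darcy-Weisbach: ΔP = f(L/D)(ρV²/2) = 0.03768·(3.61/0.186)·(786·9.875²/2) = 0.03768·19.41·3.833e+04 = 2.803e+04 Pa.
ΔP = 2.803e+04 Pa = 28.0 kPa.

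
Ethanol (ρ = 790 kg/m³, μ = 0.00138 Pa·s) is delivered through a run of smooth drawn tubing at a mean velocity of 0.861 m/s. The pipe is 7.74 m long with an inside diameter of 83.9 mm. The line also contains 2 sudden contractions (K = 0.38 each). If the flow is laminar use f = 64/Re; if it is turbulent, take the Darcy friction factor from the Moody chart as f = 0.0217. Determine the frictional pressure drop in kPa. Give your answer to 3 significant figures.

Reynolds number Re = ρVD/μ = 790 · 0.861 · 0.0839 / 0.00138 = 4.135e+04.
Re > 4000 → turbulent; use the Moody-chart value f = 0.0217.
Total minor-loss coefficient ΣK = 2·0.38 = 0.76.
ΔP = [f·L/D + ΣK]·(ρV²/2) = [0.0217·7.74/0.0839 + 0.76]·(790·0.861²/2) = [2.002 + 0.76]·292.8 = 808.7 Pa.
ΔP = 808.7 Pa = 0.809 kPa.

ΔP ≈ 0.809 kPa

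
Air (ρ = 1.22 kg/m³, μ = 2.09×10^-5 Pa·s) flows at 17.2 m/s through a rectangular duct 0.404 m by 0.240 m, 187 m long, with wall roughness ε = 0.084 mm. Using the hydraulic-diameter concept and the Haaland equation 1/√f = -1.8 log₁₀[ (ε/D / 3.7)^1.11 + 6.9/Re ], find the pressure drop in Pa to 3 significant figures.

Hydraulic diameter D_h = 4A/P = 4·(0.404·0.24)/(2·(0.404+0.24)) = 0.3878/1.288 = 0.3011 m.
Re = ρVD_h/μ = 1.22·17.2·0.3011/2.09e-05 = 3.023e+05.
ε/D_h = 8.4e-05/0.3011 = 0.000279; Haaland gives 1/√f = -1.8 log₁₀[2.65e-05+2.28e-05] = 7.752, so f = 0.01664.
ΔP = f(L/D_h)(ρV²/2) = 0.01664·187/0.3011·180.5 = 1865 Pa.

ΔP ≈ 1860 Pa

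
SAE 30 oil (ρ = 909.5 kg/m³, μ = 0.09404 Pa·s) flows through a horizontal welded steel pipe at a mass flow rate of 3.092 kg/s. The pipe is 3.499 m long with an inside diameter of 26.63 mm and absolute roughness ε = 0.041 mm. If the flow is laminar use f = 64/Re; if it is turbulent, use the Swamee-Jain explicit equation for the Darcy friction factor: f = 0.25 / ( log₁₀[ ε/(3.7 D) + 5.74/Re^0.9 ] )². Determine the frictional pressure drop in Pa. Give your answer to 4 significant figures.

ΔP ≈ 90630 Pa

A = πD²/4 = π(0.02663)²/4 = 0.000557 m²; mean velocity V = ṁ/(ρA) = 3.092/(909.5 · 0.000557) = 6.104 m/s.
Reynolds number Re = ρVD/μ = 909.5 · 6.104 · 0.02663 / 0.094 = 1572.
Re < 2300 → laminar flow, so f = 64/Re = 64/1572 = 0.04071 (the turbulent correlation is not needed).
Darcy-Weisbach: ΔP = f(L/D)(ρV²/2) = 0.04071·(3.499/0.02663)·(909.5·6.104²/2) = 0.04071·131.4·1.694e+04 = 9.063e+04 Pa.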